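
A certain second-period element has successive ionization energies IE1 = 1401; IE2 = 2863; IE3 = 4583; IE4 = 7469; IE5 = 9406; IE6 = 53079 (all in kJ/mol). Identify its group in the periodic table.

Group 15

Look for the largest jump between consecutive ionization energies: IE6/IE5 ≈ 5.6, far larger than any earlier ratio.
That jump marks the point where a core electron is being removed. So the atom has 5 valence electrons.
A main-group element with 5 valence electrons is in group 15.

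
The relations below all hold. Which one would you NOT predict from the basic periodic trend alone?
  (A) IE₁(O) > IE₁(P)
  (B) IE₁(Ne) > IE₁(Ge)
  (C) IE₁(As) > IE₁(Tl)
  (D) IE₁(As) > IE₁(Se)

(D)

The general trend: IE₁ increases across a period and decreases down a group.
(A) O (period 2, group 16) vs P (period 3, group 15): the stated order agrees with the simple trend.
(B) Ne (period 2, group 18) vs Ge (period 4, group 14): the stated order agrees with the simple trend.
(C) As (period 4, group 15) vs Tl (period 6, group 13): the stated order agrees with the simple trend.
(D) As (period 4, group 15) vs Se (period 4, group 16): the stated order contradicts the simple trend.
The exception is (D): Se (4p⁴) ionizes more easily than half-filled As (4p³).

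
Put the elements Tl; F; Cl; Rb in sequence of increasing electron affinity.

Tl < Rb < F < Cl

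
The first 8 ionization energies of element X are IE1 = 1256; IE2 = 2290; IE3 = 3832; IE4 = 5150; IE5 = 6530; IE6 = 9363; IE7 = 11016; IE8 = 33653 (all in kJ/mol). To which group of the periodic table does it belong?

Group 17

Look for the largest jump between consecutive ionization energies: IE8/IE7 ≈ 3.1, far larger than any earlier ratio.
That jump marks the point where a core electron is being removed. So the atom has 7 valence electrons.
A main-group element with 7 valence electrons is in group 17.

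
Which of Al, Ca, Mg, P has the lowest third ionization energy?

IE_3 is the cost of taking one more electron from the +2 cation: Al²⁺ still has 1 valence electron; Ca²⁺ is the bare [Ar] core; Mg²⁺ is the bare [Ne] core; P²⁺ still has 3 valence electrons.
Breaking into a closed-shell core is much more expensive than removing a leftover valence electron — Ca and Mg have the largest IE_3 here.
Valence configurations: Al²⁺ [Ne]3s¹, P²⁺ [Ne]3s²3p¹.
Tabulated IE_3 (kJ/mol): Al 2745, Ca 4912, Mg 7733, P 2914.
Putting it together, IE_3: Al < P < Ca < Mg.

Al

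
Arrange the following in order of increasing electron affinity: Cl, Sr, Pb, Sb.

Electron affinity generally becomes more exothermic across a period toward the halogens and less exothermic down a group.
Neither a single period nor a single group — weigh both effects.
Pb > Sr: period and group pull opposite ways; the across-period shift dominates (35 vs 5 kJ/mol).
Sb > Pb: both effects reinforce here, so Sb is clearly the higher of the two.
Cl > Sb: both effects reinforce here, so Cl is clearly the higher of the two.
Approximate values (kJ/mol): Cl 349, Sr 5, Sb 103, Pb 35.
So from lowest to highest: Sr < Pb < Sb < Cl.

Sr < Pb < Sb < Cl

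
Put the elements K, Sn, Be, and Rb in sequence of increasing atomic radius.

Be is in period 2, group 2; K is in period 4, group 1; Rb is in period 5, group 1; Sn is in period 5, group 14.
Atomic radius shrinks across a period as nuclear charge pulls the same shell inward, and grows down a group as new shells are added.
Neither a single period nor a single group — weigh both effects.
Sn > Be: period and group pull opposite ways; the down-group shift dominates (140 vs 102 pm).
K > Sn: the two effects oppose for this pair; the across-period effect wins (196 vs 140 pm).
Rb > K: they share group 1; the group trend gives Rb the larger value.
Approximate values (pm): Be 102, K 196, Rb 210, Sn 140.
So from smallest to largest: Be < Sn < K < Rb.

Be < Sn < K < Rb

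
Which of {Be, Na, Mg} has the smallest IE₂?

Consider each +1 ion: Be⁺ still has 1 valence electron; Na⁺ is the bare [Ne] core; Mg⁺ still has 1 valence electron.
Pulling an electron out of a noble-gas core costs far more than removing a remaining valence electron, so Na sits at the high end of IE_2.
Valence configurations: Be⁺ [He]2s¹, Mg⁺ [Ne]3s¹.
Tabulated IE_2 (kJ/mol): Be 1757, Na 4562, Mg 1451.
Putting it together, IE_2: Mg < Be < Na.

Mg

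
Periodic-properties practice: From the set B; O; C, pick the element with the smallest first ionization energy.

B is in period 2, group 13; C is in period 2, group 14; O is in period 2, group 16.
IE₁ increases left→right with effective nuclear charge and decreases top→bottom as the valence shell moves farther out.
All lie in period 2, so first ionization energy increases left to right.
The smallest first ionization energy among these belongs to B.

B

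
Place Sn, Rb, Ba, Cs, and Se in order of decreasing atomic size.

Cs, Rb, Ba, Sn, Se

Radius decreases left→right (rising Z_eff, same n) and increases top→bottom (higher n).
Neither a single period nor a single group — weigh both effects.
Sn > Se: relative to Se, both the across-period and down-group shifts push Sn's atomic radius up.
Ba > Sn: both effects reinforce here, so Ba is clearly the larger of the two.
Rb > Ba: the two effects oppose for this pair; the across-period effect wins (210 vs 196 pm).
Cs > Rb: they share group 1; the group trend gives Cs the larger value.
For reference (pm): Se 116, Rb 210, Sn 140, Cs 232, Ba 196.
So from largest to smallest: Cs > Rb > Ba > Sn > Se.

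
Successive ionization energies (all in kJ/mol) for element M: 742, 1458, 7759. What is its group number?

Group 2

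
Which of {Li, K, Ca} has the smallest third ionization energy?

K

After 2 electrons have been removed, what remains? Li²⁺ is already 1 electron into the core; K²⁺ is already 1 electron into the core; Ca²⁺ is the bare [Ar] core.
All of these are removing an electron from a noble-gas core or deeper; the smaller core (lower principal quantum number) is held far more tightly, and within a period the higher nuclear charge binds the same core more tightly.
Approximate IE_3 values (kJ/mol): Li 11815, K 4420, Ca 4912.
So the third ionization energies run K < Ca < Li.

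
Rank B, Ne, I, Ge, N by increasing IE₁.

B is in period 2, group 13; N is in period 2, group 15; Ne is in period 2, group 18; Ge is in period 4, group 14; I is in period 5, group 17.
Across a period the outer electron is held more tightly (higher IE₁); down a group it sits in a higher shell, more shielded, and comes off more easily.
Here both period and group differ, so the two effects have to be weighed against each other.
B > Ge: the two effects oppose for this pair; the down-group effect wins (801 vs 762 kJ/mol).
I > B: period and group pull opposite ways; the across-period shift dominates (1008 vs 801 kJ/mol).
N > I: the two effects oppose for this pair; the down-group effect wins (1402 vs 1008 kJ/mol).
Ne > N: both are in period 2; the period trend gives Ne the larger value.
For reference (kJ/mol): B 801, N 1402, Ne 2081, Ge 762, I 1008.
So from lowest to highest: Ge < B < I < N < Ne.

Ge < B < I < N < Ne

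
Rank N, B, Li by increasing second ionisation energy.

Consider each +1 ion: N⁺ still has 4 valence electrons; B⁺ still has 2 valence electrons; Li⁺ is the bare [He] core.
Pulling an electron out of a noble-gas core costs far more than removing a remaining valence electron, so Li sits at the high end of IE_2.
Valence configurations: N⁺ [He]2s²2p², B⁺ [He]2s².
Tabulated IE_2 (kJ/mol): N 2856, B 2427, Li 7298.
Overall IE_2 order: B < N < Li.

B < N < Li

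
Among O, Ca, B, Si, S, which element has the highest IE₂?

Consider each +1 ion: O⁺ still has 5 valence electrons; Ca⁺ still has 1 valence electron; B⁺ still has 2 valence electrons; Si⁺ still has 3 valence electrons; S⁺ still has 5 valence electrons.
All are still removing valence electrons, so compare the +1 ions as you would atoms: IE_2 generally rises across a period (higher Z_eff) and falls down a group (larger shell), subject to the usual subshell exceptions.
Valence configurations: O⁺ [He]2s²2p³, Ca⁺ [Ar]4s¹, B⁺ [He]2s², Si⁺ [Ne]3s²3p¹, S⁺ [Ne]3s²3p³.
The numbers (kJ/mol): O 3388, Ca 1145, B 2427, Si 1577, S 2252.
Putting it together, IE_2: Ca < Si < S < B < O.

O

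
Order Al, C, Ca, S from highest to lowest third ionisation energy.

Ca > C > S > Al

Consider each +2 ion: Al²⁺ still has 1 valence electron; C²⁺ still has 2 valence electrons; Ca²⁺ is the bare [Ar] core; S²⁺ still has 4 valence electrons.
Core electrons are held far more tightly than valence electrons, so Ca tops the IE_3 order.
Valence configurations: Al²⁺ [Ne]3s¹, C²⁺ [He]2s², S²⁺ [Ne]3s²3p².
Approximate IE_3 values (kJ/mol): Al 2745, C 4620, Ca 4912, S 3357.
Overall IE_3 order: Al < S < C < Ca.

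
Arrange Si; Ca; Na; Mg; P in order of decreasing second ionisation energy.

IE_2 is the cost of taking one more electron from the +1 cation: Si⁺ still has 3 valence electrons; Ca⁺ still has 1 valence electron; Na⁺ is the bare [Ne] core; Mg⁺ still has 1 valence electron; P⁺ still has 4 valence electrons.
Breaking into a closed-shell core is much more expensive than removing a leftover valence electron — Na has the largest IE_2 here.
Valence configurations: Si⁺ [Ne]3s²3p¹, Ca⁺ [Ar]4s¹, Mg⁺ [Ne]3s¹, P⁺ [Ne]3s²3p².
Approximate IE_2 values (kJ/mol): Si 1577, Ca 1145, Na 4562, Mg 1451, P 1907.
Putting it together, IE_2: Ca < Mg < Si < P < Na.

Na, P, Si, Mg, Ca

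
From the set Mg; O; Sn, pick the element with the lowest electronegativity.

Mg

O is in period 2, group 16; Mg is in period 3, group 2; Sn is in period 5, group 14.
EN rises left→right (higher Z_eff, smaller atoms) and falls top→bottom (larger, more shielded atoms).
Neither a single period nor a single group — weigh both effects.
Sn > Mg: the two effects oppose for this pair; the across-period effect wins (1.96 vs 1.31).
O > Sn: both effects reinforce here, so O is clearly the higher of the two.
Tabulated electronegativity (Pauling): O 3.44, Mg 1.31, Sn 1.96.
The lowest electronegativity among these belongs to Mg.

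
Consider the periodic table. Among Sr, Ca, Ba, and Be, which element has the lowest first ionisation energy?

Ba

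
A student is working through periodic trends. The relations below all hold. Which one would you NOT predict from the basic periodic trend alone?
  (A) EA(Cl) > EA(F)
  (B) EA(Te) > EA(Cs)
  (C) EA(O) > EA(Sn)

(A)

The general trend: electron affinity increases across a period and decreases down a group.
(A) Cl (period 3, group 17) vs F (period 2, group 17): the stated order contradicts the simple trend.
(B) Te (period 5, group 16) vs Cs (period 6, group 1): the stated order agrees with the simple trend.
(C) O (period 2, group 16) vs Sn (period 5, group 14): the stated order agrees with the simple trend.
The exception is (A): F's small 2p subshell makes the incoming electron feel strong e⁻–e⁻ repulsion, so Cl actually releases more energy on gaining an electron.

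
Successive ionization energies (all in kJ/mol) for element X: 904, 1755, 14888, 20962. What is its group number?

Look for the largest jump between consecutive ionization energies: IE3/IE2 ≈ 8.5, far larger than any earlier ratio.
That jump marks the point where a core electron is being removed. So the atom has 2 valence electrons.
A main-group element with 2 valence electrons is in group 2.

Group 2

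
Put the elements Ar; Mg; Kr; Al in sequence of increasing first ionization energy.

Al < Mg < Kr < Ar

Mg is in period 3, group 2; Al is in period 3, group 13; Ar is in period 3, group 18; Kr is in period 4, group 18.
Removing the outermost electron gets harder across a period and easier down a group.
These span different periods and groups, so the two trends combine.
Mg > Al: this pair runs against the simple trend — see the exception note.
Kr > Mg: the two effects oppose for this pair; the across-period effect wins (1351 vs 738 kJ/mol).
Ar > Kr: Ar sits above Kr in group 18, so the down-group effect alone puts Ar higher.
Note the exception: Mg has a higher first ionization energy than Al, contrary to the simple trend — Al's single 3p electron is easier to remove than one from Mg's filled 3s².
Approximate values (kJ/mol): Mg 738, Al 578, Ar 1521, Kr 1351.
So from lowest to highest: Al < Mg < Kr < Ar.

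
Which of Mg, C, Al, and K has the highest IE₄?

The fourth ionization energy removes an electron from the +3 ion. For each element: Mg³⁺ is already 1 electron into the core; C³⁺ still has 1 valence electron; Al³⁺ is the bare [Ne] core; K³⁺ is already 2 electrons into the core.
Usually core removal costs more than valence removal, but here the competition is close: a tightly held n=2 valence electron can cost more to remove than an n=3 core electron, so the actual values have to decide it.
Tabulated IE_4 (kJ/mol): Mg 10543, C 6223, Al 11577, K 5877.
Putting it together, IE_4: K < C < Mg < Al.

Al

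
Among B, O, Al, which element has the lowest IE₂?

Al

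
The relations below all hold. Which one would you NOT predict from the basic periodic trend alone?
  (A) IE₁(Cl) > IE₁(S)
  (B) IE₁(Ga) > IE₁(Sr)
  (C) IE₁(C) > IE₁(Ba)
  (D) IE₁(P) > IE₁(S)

(D)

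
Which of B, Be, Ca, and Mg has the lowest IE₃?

B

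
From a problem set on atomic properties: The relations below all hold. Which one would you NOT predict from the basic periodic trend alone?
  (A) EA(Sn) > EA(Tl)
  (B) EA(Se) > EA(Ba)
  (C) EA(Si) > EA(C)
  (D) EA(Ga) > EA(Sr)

(C)

The general trend: electron affinity increases across a period and decreases down a group.
(A) Sn (period 5, group 14) vs Tl (period 6, group 13): the stated order agrees with the simple trend.
(B) Se (period 4, group 16) vs Ba (period 6, group 2): the stated order agrees with the simple trend.
(C) Si (period 3, group 14) vs C (period 2, group 14): the stated order contradicts the simple trend.
(D) Ga (period 4, group 13) vs Sr (period 5, group 2): the stated order agrees with the simple trend.
The exception is (C): Si's larger, more diffuse 3p orbitals accept an added electron slightly more readily than C's compact 2p.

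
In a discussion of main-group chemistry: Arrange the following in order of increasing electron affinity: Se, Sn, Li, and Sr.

Sr, Li, Sn, Se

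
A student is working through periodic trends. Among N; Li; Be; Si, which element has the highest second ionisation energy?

Consider each +1 ion: N⁺ still has 4 valence electrons; Li⁺ is the bare [He] core; Be⁺ still has 1 valence electron; Si⁺ still has 3 valence electrons.
Pulling an electron out of a noble-gas core costs far more than removing a remaining valence electron, so Li sits at the high end of IE_2.
Valence configurations: N⁺ [He]2s²2p², Be⁺ [He]2s¹, Si⁺ [Ne]3s²3p¹.
Tabulated IE_2 (kJ/mol): N 2856, Li 7298, Be 1757, Si 1577.
Putting it together, IE_2: Si < Be < N < Li.

Li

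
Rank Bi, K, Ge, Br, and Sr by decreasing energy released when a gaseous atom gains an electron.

Br > Ge > Bi > K > Sr

K is in period 4, group 1; Ge is in period 4, group 14; Br is in period 4, group 17; Sr is in period 5, group 2; Bi is in period 6, group 15.
Atoms with high Z_eff and room in the valence shell (especially the halogens) have the most exothermic electron affinities.
These span different periods and groups, so the two trends combine.
K > Sr: period and group pull opposite ways; the down-group shift dominates (48 vs 5 kJ/mol).
Bi > K: the two effects oppose for this pair; the across-period effect wins (91 vs 48 kJ/mol).
Ge > Bi: the two effects oppose for this pair; the down-group effect wins (119 vs 91 kJ/mol).
Br > Ge: Br lies to the right of Ge in period 4, so the across-period effect alone puts Br higher.
Approximate values (kJ/mol): K 48, Ge 119, Br 325, Sr 5, Bi 91.
So from highest to lowest: Br > Ge > Bi > K > Sr.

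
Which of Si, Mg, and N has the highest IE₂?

N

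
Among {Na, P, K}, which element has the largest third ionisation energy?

Na

IE_3 is the cost of taking one more electron from the +2 cation: Na²⁺ is already 1 electron into the core; P²⁺ still has 3 valence electrons; K²⁺ is already 1 electron into the core.
Breaking into a closed-shell core is much more expensive than removing a leftover valence electron — K and Na have the largest IE_3 here.
Tabulated IE_3 (kJ/mol): Na 6910, P 2914, K 4420.
Hence IE_3: P < K < Na.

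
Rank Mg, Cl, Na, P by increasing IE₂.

Mg < P < Cl < Na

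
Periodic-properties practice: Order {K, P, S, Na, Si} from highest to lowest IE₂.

IE_2 is the cost of taking one more electron from the +1 cation: K⁺ is the bare [Ar] core; P⁺ still has 4 valence electrons; S⁺ still has 5 valence electrons; Na⁺ is the bare [Ne] core; Si⁺ still has 3 valence electrons.
Breaking into a closed-shell core is much more expensive than removing a leftover valence electron — K and Na have the largest IE_2 here.
Valence configurations: P⁺ [Ne]3s²3p², S⁺ [Ne]3s²3p³, Si⁺ [Ne]3s²3p¹.
The numbers (kJ/mol): K 3052, P 1907, S 2252, Na 4562, Si 1577.
Overall IE_2 order: Si < P < S < K < Na.

Na > K > S > P > Si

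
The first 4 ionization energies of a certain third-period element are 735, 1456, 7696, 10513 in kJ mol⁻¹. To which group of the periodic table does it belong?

Group 2

Look for the largest jump between consecutive ionization energies: IE3/IE2 ≈ 5.3, far larger than any earlier ratio.
That jump marks the point where a core electron is being removed. So the atom has 2 valence electrons.
A main-group element with 2 valence electrons is in group 2.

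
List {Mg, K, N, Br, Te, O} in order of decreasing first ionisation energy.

N is in period 2, group 15; O is in period 2, group 16; Mg is in period 3, group 2; K is in period 4, group 1; Br is in period 4, group 17; Te is in period 5, group 16.
Across a period the outer electron is held more tightly (higher IE₁); down a group it sits in a higher shell, more shielded, and comes off more easily.
Neither a single period nor a single group — weigh both effects.
Mg > K: relative to K, both the across-period and down-group shifts push Mg's first ionization energy up.
Te > Mg: period and group pull opposite ways; the across-period shift dominates (869 vs 738 kJ/mol).
Br > Te: both effects reinforce here, so Br is clearly the higher of the two.
O > Br: the two effects oppose for this pair; the down-group effect wins (1314 vs 1140 kJ/mol).
N > O: this pair runs against the simple trend — see the exception note.
Note the exception: N has a higher first ionization energy than O, contrary to the simple trend — pairing an electron in O's 2p⁴ costs repulsion energy, so O ionizes more easily than half-filled N (2p³).
Approximate values (kJ/mol): N 1402, O 1314, Mg 738, K 419, Br 1140, Te 869.
So from highest to lowest: N > O > Br > Te > Mg > K.

N > O > Br > Te > Mg > K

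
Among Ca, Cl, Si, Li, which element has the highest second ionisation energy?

The second ionization energy removes an electron from the +1 ion. For each element: Ca⁺ still has 1 valence electron; Cl⁺ still has 6 valence electrons; Si⁺ still has 3 valence electrons; Li⁺ is the bare [He] core.
Pulling an electron out of a noble-gas core costs far more than removing a remaining valence electron, so Li sits at the high end of IE_2.
Valence configurations: Ca⁺ [Ar]4s¹, Cl⁺ [Ne]3s²3p⁴, Si⁺ [Ne]3s²3p¹.
Approximate IE_2 values (kJ/mol): Ca 1145, Cl 2298, Si 1577, Li 7298.
Overall IE_2 order: Ca < Si < Cl < Li.

Li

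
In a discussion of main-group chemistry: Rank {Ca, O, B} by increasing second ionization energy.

Ca, B, O

After 1 electron has been removed, what remains? Ca⁺ still has 1 valence electron; O⁺ still has 5 valence electrons; B⁺ still has 2 valence electrons.
All are still removing valence electrons, so compare the +1 ions as you would atoms: IE_2 generally rises across a period (higher Z_eff) and falls down a group (larger shell), subject to the usual subshell exceptions.
Valence configurations: Ca⁺ [Ar]4s¹, O⁺ [He]2s²2p³, B⁺ [He]2s².
Tabulated IE_2 (kJ/mol): Ca 1145, O 3388, B 2427.
So the second ionization energies run Ca < B < O.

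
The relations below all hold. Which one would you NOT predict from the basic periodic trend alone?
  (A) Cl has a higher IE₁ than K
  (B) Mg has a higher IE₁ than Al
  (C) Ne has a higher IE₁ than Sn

(B)

The general trend: IE₁ increases across a period and decreases down a group.
(A) Cl (period 3, group 17) vs K (period 4, group 1): the stated order agrees with the simple trend.
(B) Mg (period 3, group 2) vs Al (period 3, group 13): the stated order contradicts the simple trend.
(C) Ne (period 2, group 18) vs Sn (period 5, group 14): the stated order agrees with the simple trend.
The exception is (B): Al's single 3p electron is easier to remove than one from Mg's filled 3s².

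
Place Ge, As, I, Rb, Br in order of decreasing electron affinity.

Ge is in period 4, group 14; As is in period 4, group 15; Br is in period 4, group 17; Rb is in period 5, group 1; I is in period 5, group 17.
Electron affinity generally becomes more exothermic across a period toward the halogens and less exothermic down a group.
Neither a single period nor a single group — weigh both effects.
As > Rb: relative to Rb, both the across-period and down-group shifts push As's electron affinity up.
Ge > As: this pair runs against the simple trend — see the exception note.
I > Ge: period and group pull opposite ways; the across-period shift dominates (295 vs 119 kJ/mol).
Br > I: Br sits above I in group 17, so the down-group effect alone puts Br higher.
Note the exception: Ge has a higher electron affinity than As, contrary to the simple trend — adding an electron to As's half-filled 4p³ is unfavourable, so Ge (4p²) has the more exothermic EA.
For reference (kJ/mol): Ge 119, As 78, Br 325, Rb 47, I 295.
So from highest to lowest: Br > I > Ge > As > Rb.

Br > I > Ge > As > Rb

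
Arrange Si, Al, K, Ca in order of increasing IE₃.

The third ionization energy removes an electron from the +2 ion. For each element: Si²⁺ still has 2 valence electrons; Al²⁺ still has 1 valence electron; K²⁺ is already 1 electron into the core; Ca²⁺ is the bare [Ar] core.
Core electrons are held far more tightly than valence electrons, so K and Ca top the IE_3 order.
Valence configurations: Si²⁺ [Ne]3s², Al²⁺ [Ne]3s¹.
Tabulated IE_3 (kJ/mol): Si 3232, Al 2745, K 4420, Ca 4912.
Putting it together, IE_3: Al < Si < K < Ca.

Al < Si < K < Ca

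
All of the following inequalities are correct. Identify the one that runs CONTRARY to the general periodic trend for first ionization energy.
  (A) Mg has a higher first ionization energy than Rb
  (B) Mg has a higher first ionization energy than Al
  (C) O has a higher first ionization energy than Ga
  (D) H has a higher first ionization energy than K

The general trend: first ionization energy increases across a period and decreases down a group.
(A) Mg (period 3, group 2) vs Rb (period 5, group 1): the stated order agrees with the simple trend.
(B) Mg (period 3, group 2) vs Al (period 3, group 13): the stated order contradicts the simple trend.
(C) O (period 2, group 16) vs Ga (period 4, group 13): the stated order agrees with the simple trend.
(D) H (period 1, group 1) vs K (period 4, group 1): the stated order agrees with the simple trend.
The exception is (B): Al's single 3p electron is easier to remove than one from Mg's filled 3s².

(B)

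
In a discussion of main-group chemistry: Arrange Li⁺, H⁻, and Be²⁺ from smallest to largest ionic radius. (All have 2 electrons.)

All of these have 2 electrons, so size is governed by nuclear charge alone: the more protons, the stronger the pull on the same electron cloud, and the smaller the ion.
Nuclear charges: Be²⁺ (Z=4), Li⁺ (Z=3), H⁻ (Z=1).
Smallest to largest: Be²⁺ < Li⁺ < H⁻.

Be²⁺ < Li⁺ < H⁻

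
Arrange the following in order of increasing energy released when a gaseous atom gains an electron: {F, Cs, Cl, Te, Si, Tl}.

Tl < Cs < Si < Te < F < Cl

F is in period 2, group 17; Si is in period 3, group 14; Cl is in period 3, group 17; Te is in period 5, group 16; Cs is in period 6, group 1; Tl is in period 6, group 13.
Electron affinity generally becomes more exothermic across a period toward the halogens and less exothermic down a group.
These span different periods and groups, so the two trends combine.
Cs > Tl: this pair runs against the simple trend — see the exception note.
Si > Cs: both effects reinforce here, so Si is clearly the higher of the two.
Te > Si: period and group pull opposite ways; the across-period shift dominates (190 vs 134 kJ/mol).
F > Te: both effects reinforce here, so F is clearly the higher of the two.
Cl > F: this pair runs against the simple trend — see the exception note.
Note the exception: Cs has a higher electron affinity than Tl, contrary to the simple trend — Tl's ns²np¹ configuration gives only a small electron affinity — the sparsely filled np subshell binds an added electron weakly.
Note the exception: Cl has a higher electron affinity than F, contrary to the simple trend — F's small 2p subshell makes the incoming electron feel strong e⁻–e⁻ repulsion, so Cl actually releases more energy on gaining an electron.
Tabulated electron affinity (kJ/mol): F 328, Si 134, Cl 349, Te 190, Cs 46, Tl 19.
So from lowest to highest: Tl < Cs < Si < Te < F < Cl.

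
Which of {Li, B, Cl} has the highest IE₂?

Li

Consider each +1 ion: Li⁺ is the bare [He] core; B⁺ still has 2 valence electrons; Cl⁺ still has 6 valence electrons.
Pulling an electron out of a noble-gas core costs far more than removing a remaining valence electron, so Li sits at the high end of IE_2.
Valence configurations: B⁺ [He]2s², Cl⁺ [Ne]3s²3p⁴.
The numbers (kJ/mol): Li 7298, B 2427, Cl 2298.
Overall IE_2 order: Cl < B < Li.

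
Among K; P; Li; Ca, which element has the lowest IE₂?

After 1 electron has been removed, what remains? K⁺ is the bare [Ar] core; P⁺ still has 4 valence electrons; Li⁺ is the bare [He] core; Ca⁺ still has 1 valence electron.
Breaking into a closed-shell core is much more expensive than removing a leftover valence electron — K and Li have the largest IE_2 here.
Valence configurations: P⁺ [Ne]3s²3p², Ca⁺ [Ar]4s¹.
Tabulated IE_2 (kJ/mol): K 3052, P 1907, Li 7298, Ca 1145.
So the second ionization energies run Ca < P < K < Li.

Ca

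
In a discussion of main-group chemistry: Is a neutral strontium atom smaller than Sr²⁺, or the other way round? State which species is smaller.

Forming Sr²⁺ removes 2 electrons from Sr. Fewer electrons for the same nuclear charge means less shielding and a higher Z_eff on the remaining electrons, and for main-group metals the entire outer shell is lost.
A cation is smaller than its parent atom: Sr²⁺ < Sr.

Sr²⁺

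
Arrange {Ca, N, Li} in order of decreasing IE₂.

Li, N, Ca

IE_2 is the cost of taking one more electron from the +1 cation: Ca⁺ still has 1 valence electron; N⁺ still has 4 valence electrons; Li⁺ is the bare [He] core.
Core electrons are held far more tightly than valence electrons, so Li tops the IE_2 order.
Valence configurations: Ca⁺ [Ar]4s¹, N⁺ [He]2s²2p².
Tabulated IE_2 (kJ/mol): Ca 1145, N 2856, Li 7298.
So the second ionization energies run Ca < N < Li.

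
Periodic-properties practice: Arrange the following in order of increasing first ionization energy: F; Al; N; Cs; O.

N is in period 2, group 15; O is in period 2, group 16; F is in period 2, group 17; Al is in period 3, group 13; Cs is in period 6, group 1.
Across a period the outer electron is held more tightly (higher IE₁); down a group it sits in a higher shell, more shielded, and comes off more easily.
These span different periods and groups, so the two trends combine.
Al > Cs: both effects reinforce here, so Al is clearly the higher of the two.
O > Al: both effects reinforce here, so O is clearly the higher of the two.
N > O: this pair runs against the simple trend — see the exception note.
F > N: F lies to the right of N in period 2, so the across-period effect alone puts F higher.
Note the exception: N has a higher first ionization energy than O, contrary to the simple trend — pairing an electron in O's 2p⁴ costs repulsion energy, so O ionizes more easily than half-filled N (2p³).
For reference (kJ/mol): N 1402, O 1314, F 1681, Al 578, Cs 376.
So from lowest to highest: Cs < Al < O < N < F.

Cs < Al < O < N < F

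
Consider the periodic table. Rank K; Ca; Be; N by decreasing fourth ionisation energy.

The fourth ionization energy removes an electron from the +3 ion. For each element: K³⁺ is already 2 electrons into the core; Ca³⁺ is already 1 electron into the core; Be³⁺ is already 1 electron into the core; N³⁺ still has 2 valence electrons.
Usually core removal costs more than valence removal, but here the competition is close: a tightly held n=2 valence electron can cost more to remove than an n=3 core electron, so the actual values have to decide it.
The numbers (kJ/mol): K 5877, Ca 6491, Be 21007, N 7475.
Putting it together, IE_4: K < Ca < N < Be.

Be > N > Ca > K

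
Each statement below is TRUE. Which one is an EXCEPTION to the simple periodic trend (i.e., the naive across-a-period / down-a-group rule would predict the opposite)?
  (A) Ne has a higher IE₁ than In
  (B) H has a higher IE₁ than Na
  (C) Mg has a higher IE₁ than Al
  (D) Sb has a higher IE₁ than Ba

The general trend: IE₁ increases across a period and decreases down a group.
(A) Ne (period 2, group 18) vs In (period 5, group 13): the stated order agrees with the simple trend.
(B) H (period 1, group 1) vs Na (period 3, group 1): the stated order agrees with the simple trend.
(C) Mg (period 3, group 2) vs Al (period 3, group 13): the stated order contradicts the simple trend.
(D) Sb (period 5, group 15) vs Ba (period 6, group 2): the stated order agrees with the simple trend.
The exception is (C): Al's single 3p electron is easier to remove than one from Mg's filled 3s².

(C)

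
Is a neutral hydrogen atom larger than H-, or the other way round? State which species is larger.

H-

Forming H- adds 1 electron to H. More electron–electron repulsion in the same shell, with unchanged nuclear charge, lets the cloud expand.
An anion is larger than its parent atom: H- > H.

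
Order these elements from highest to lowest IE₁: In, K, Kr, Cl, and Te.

Cl is in period 3, group 17; K is in period 4, group 1; Kr is in period 4, group 18; In is in period 5, group 13; Te is in period 5, group 16.
Removing the outermost electron gets harder across a period and easier down a group.
Neither a single period nor a single group — weigh both effects.
In > K: the two effects oppose for this pair; the across-period effect wins (558 vs 419 kJ/mol).
Te > In: both are in period 5; the period trend gives Te the larger value.
Cl > Te: relative to Te, both the across-period and down-group shifts push Cl's first ionization energy up.
Kr > Cl: the two effects oppose for this pair; the across-period effect wins (1351 vs 1251 kJ/mol).
For reference (kJ/mol): Cl 1251, K 419, Kr 1351, In 558, Te 869.
So from highest to lowest: Kr > Cl > Te > In > K.

Kr > Cl > Te > In > K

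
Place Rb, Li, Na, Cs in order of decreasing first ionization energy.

Li is in period 2, group 1; Na is in period 3, group 1; Rb is in period 5, group 1; Cs is in period 6, group 1.
First ionization energy rises across a period (greater Z_eff holds electrons more tightly) and falls down a group (valence electrons are farther from the nucleus).
All are in group 1, so first ionization energy increases up the group.
So from highest to lowest: Li > Na > Rb > Cs.

Li > Na > Rb > Cs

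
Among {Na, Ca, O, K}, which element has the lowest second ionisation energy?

After 1 electron has been removed, what remains? Na⁺ is the bare [Ne] core; Ca⁺ still has 1 valence electron; O⁺ still has 5 valence electrons; K⁺ is the bare [Ar] core.
Usually core removal costs more than valence removal, but here the competition is close: a tightly held n=2 valence electron can cost more to remove than an n=3 core electron, so the actual values have to decide it.
Valence configurations: Ca⁺ [Ar]4s¹, O⁺ [He]2s²2p³.
The numbers (kJ/mol): Na 4562, Ca 1145, O 3388, K 3052.
Overall IE_2 order: Ca < K < O < Na.

Ca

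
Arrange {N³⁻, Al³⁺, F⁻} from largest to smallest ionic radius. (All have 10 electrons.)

All of these have 10 electrons, so size is governed by nuclear charge alone: the more protons, the stronger the pull on the same electron cloud, and the smaller the ion.
Nuclear charges: Al³⁺ (Z=13), F⁻ (Z=9), N³⁻ (Z=7).
Largest to smallest: N³⁻ > F⁻ > Al³⁺.

N³⁻ > F⁻ > Al³⁺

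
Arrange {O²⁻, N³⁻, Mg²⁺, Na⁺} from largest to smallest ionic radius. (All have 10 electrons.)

N³⁻ > O²⁻ > Na⁺ > Mg²⁺

All of these have 10 electrons, so size is governed by nuclear charge alone: the more protons, the stronger the pull on the same electron cloud, and the smaller the ion.
Nuclear charges: Mg²⁺ (Z=12), Na⁺ (Z=11), O²⁻ (Z=8), N³⁻ (Z=7).
Largest to smallest: N³⁻ > O²⁻ > Na⁺ > Mg²⁺.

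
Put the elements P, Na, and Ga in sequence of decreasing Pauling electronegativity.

P, Ga, Na

Na is in period 3, group 1; P is in period 3, group 15; Ga is in period 4, group 13.
Smaller atoms with higher effective nuclear charge are more electronegative.
Neither a single period nor a single group — weigh both effects.
Ga > Na: the two effects oppose for this pair; the across-period effect wins (1.81 vs 0.93).
P > Ga: relative to Ga, both the across-period and down-group shifts push P's electronegativity up.
For reference (Pauling): Na 0.93, P 2.19, Ga 1.81.
So from highest to lowest: P > Ga > Na.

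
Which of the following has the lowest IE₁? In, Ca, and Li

Removing the outermost electron gets harder across a period and easier down a group.
Neither a single period nor a single group — weigh both effects.
In > Li: period and group pull opposite ways; the across-period shift dominates (558 vs 520 kJ/mol).
Ca > In: the two effects oppose for this pair; the down-group effect wins (590 vs 558 kJ/mol).
Approximate values (kJ/mol): Li 520, Ca 590, In 558.
The lowest IE₁ among these belongs to Li.

Li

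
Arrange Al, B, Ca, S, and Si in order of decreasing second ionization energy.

B, S, Al, Si, Ca

IE_2 is the cost of taking one more electron from the +1 cation: Al⁺ still has 2 valence electrons; B⁺ still has 2 valence electrons; Ca⁺ still has 1 valence electron; S⁺ still has 5 valence electrons; Si⁺ still has 3 valence electrons.
All are still removing valence electrons, so compare the +1 ions as you would atoms: IE_2 generally rises across a period (higher Z_eff) and falls down a group (larger shell), subject to the usual subshell exceptions.
Valence configurations: Al⁺ [Ne]3s², B⁺ [He]2s², Ca⁺ [Ar]4s¹, S⁺ [Ne]3s²3p³, Si⁺ [Ne]3s²3p¹.
Si⁺ loses a lone 3p electron whereas Al⁺ must break into a filled 3s² pair, so IE_2(Al) > IE_2(Si) even though Si has the higher nuclear charge.
Approximate IE_2 values (kJ/mol): Al 1817, B 2427, Ca 1145, S 2252, Si 1577.
So the second ionization energies run Ca < Si < Al < S < B.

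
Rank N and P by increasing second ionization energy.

After 1 electron has been removed, what remains? N⁺ still has 4 valence electrons; P⁺ still has 4 valence electrons.
All are still removing valence electrons, so compare the +1 ions as you would atoms: IE_2 generally rises across a period (higher Z_eff) and falls down a group (larger shell), subject to the usual subshell exceptions.
Valence configurations: N⁺ [He]2s²2p², P⁺ [Ne]3s²3p².
The numbers (kJ/mol): N 2856, P 1907.
Hence IE_2: P < N.

P < N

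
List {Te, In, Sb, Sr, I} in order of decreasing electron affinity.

I > Te > Sb > In > Sr

Electron affinity generally becomes more exothermic across a period toward the halogens and less exothermic down a group.
All lie in period 5, so electron affinity increases left to right.
So from highest to lowest: I > Te > Sb > In > Sr.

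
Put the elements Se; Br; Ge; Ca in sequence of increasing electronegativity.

Ca < Ge < Se < Br

Ca is in period 4, group 2; Ge is in period 4, group 14; Se is in period 4, group 16; Br is in period 4, group 17.
Atoms toward the upper right of the periodic table pull bonding electrons most strongly.
All lie in period 4, so electronegativity increases left to right.
So from lowest to highest: Ca < Ge < Se < Br.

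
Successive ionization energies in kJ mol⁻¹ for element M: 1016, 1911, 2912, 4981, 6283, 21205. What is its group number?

Look for the largest jump between consecutive ionization energies: IE6/IE5 ≈ 3.4, far larger than any earlier ratio.
That jump marks the point where a core electron is being removed. So the atom has 5 valence electrons.
A main-group element with 5 valence electrons is in group 15.

Group 15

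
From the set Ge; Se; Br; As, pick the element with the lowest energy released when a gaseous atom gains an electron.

Ge is in period 4, group 14; As is in period 4, group 15; Se is in period 4, group 16; Br is in period 4, group 17.
Adding an electron releases more energy for atoms nearer the top right (short of the noble gases).
All lie in period 4; the across-period trend (electron affinity increases left to right) applies, with the exception below.
Note the exception: Ge has a higher electron affinity than As, contrary to the simple trend — adding an electron to As's half-filled 4p³ is unfavourable, so Ge (4p²) has the more exothermic EA.
Tabulated electron affinity (kJ/mol): Ge 119, As 78, Se 195, Br 325.
The lowest energy released when a gaseous atom gains an electron among these belongs to As.

As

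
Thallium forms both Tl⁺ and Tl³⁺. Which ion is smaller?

Both ions have Z = 81 protons, but Tl³⁺ has lost more electrons, so its remaining electrons feel a larger effective nuclear charge per electron and are pulled in more tightly.
Higher positive charge → smaller ion, so Tl⁺ > Tl³⁺.

Tl³⁺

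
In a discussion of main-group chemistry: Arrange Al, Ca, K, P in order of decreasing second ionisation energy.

K > P > Al > Ca

Consider each +1 ion: Al⁺ still has 2 valence electrons; Ca⁺ still has 1 valence electron; K⁺ is the bare [Ar] core; P⁺ still has 4 valence electrons.
Core electrons are held far more tightly than valence electrons, so K tops the IE_2 order.
Valence configurations: Al⁺ [Ne]3s², Ca⁺ [Ar]4s¹, P⁺ [Ne]3s²3p².
Approximate IE_2 values (kJ/mol): Al 1817, Ca 1145, K 3052, P 1907.
Putting it together, IE_2: Ca < Al < P < K.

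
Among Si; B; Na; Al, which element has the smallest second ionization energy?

The second ionization energy removes an electron from the +1 ion. For each element: Si⁺ still has 3 valence electrons; B⁺ still has 2 valence electrons; Na⁺ is the bare [Ne] core; Al⁺ still has 2 valence electrons.
Core electrons are held far more tightly than valence electrons, so Na tops the IE_2 order.
Valence configurations: Si⁺ [Ne]3s²3p¹, B⁺ [He]2s², Al⁺ [Ne]3s².
Si⁺ loses a lone 3p electron whereas Al⁺ must break into a filled 3s² pair, so IE_2(Al) > IE_2(Si) even though Si has the higher nuclear charge.
Approximate IE_2 values (kJ/mol): Si 1577, B 2427, Na 4562, Al 1817.
Hence IE_2: Si < Al < B < Na.

Si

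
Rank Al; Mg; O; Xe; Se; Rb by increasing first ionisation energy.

O is in period 2, group 16; Mg is in period 3, group 2; Al is in period 3, group 13; Se is in period 4, group 16; Rb is in period 5, group 1; Xe is in period 5, group 18.
Across a period the outer electron is held more tightly (higher IE₁); down a group it sits in a higher shell, more shielded, and comes off more easily.
Neither a single period nor a single group — weigh both effects.
Al > Rb: both effects reinforce here, so Al is clearly the higher of the two.
Mg > Al: this pair runs against the simple trend — see the exception note.
Se > Mg: the two effects oppose for this pair; the across-period effect wins (941 vs 738 kJ/mol).
Xe > Se: the two effects oppose for this pair; the across-period effect wins (1170 vs 941 kJ/mol).
O > Xe: the two effects oppose for this pair; the down-group effect wins (1314 vs 1170 kJ/mol).
Note the exception: Mg has a higher first ionization energy than Al, contrary to the simple trend — Al's single 3p electron is easier to remove than one from Mg's filled 3s².
Approximate values (kJ/mol): O 1314, Mg 738, Al 578, Se 941, Rb 403, Xe 1170.
So from lowest to highest: Rb < Al < Mg < Se < Xe < O.

Rb < Al < Mg < Se < Xe < O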